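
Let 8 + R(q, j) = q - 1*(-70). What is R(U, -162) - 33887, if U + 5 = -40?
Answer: -33870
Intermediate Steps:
U = -45 (U = -5 - 40 = -45)
R(q, j) = 62 + q (R(q, j) = -8 + (q - 1*(-70)) = -8 + (q + 70) = -8 + (70 + q) = 62 + q)
R(U, -162) - 33887 = (62 - 45) - 33887 = 17 - 33887 = -33870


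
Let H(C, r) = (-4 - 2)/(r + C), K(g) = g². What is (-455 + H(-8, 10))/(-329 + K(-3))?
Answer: 229/160 ≈ 1.4312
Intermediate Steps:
H(C, r) = -6/(C + r)
(-455 + H(-8, 10))/(-329 + K(-3)) = (-455 - 6/(-8 + 10))/(-329 + (-3)²) = (-455 - 6/2)/(-329 + 9) = (-455 - 6*½)/(-320) = (-455 - 3)*(-1/320) = -458*(-1/320) = 229/160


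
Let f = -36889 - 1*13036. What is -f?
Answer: 49925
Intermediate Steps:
f = -49925 (f = -36889 - 13036 = -49925)
-f = -1*(-49925) = 49925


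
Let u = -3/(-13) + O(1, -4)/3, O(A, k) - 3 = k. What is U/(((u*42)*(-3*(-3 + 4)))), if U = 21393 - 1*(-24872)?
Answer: 601445/168 ≈ 3580.0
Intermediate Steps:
O(A, k) = 3 + k
u = -4/39 (u = -3/(-13) + (3 - 4)/3 = -3*(-1/13) - 1*1/3 = 3/13 - 1/3 = -4/39 ≈ -0.10256)
U = 46265 (U = 21393 + 24872 = 46265)
U/(((u*42)*(-3*(-3 + 4)))) = 46265/(((-4/39*42)*(-3*(-3 + 4)))) = 46265/((-(-168)/13)) = 46265/((-56/13*(-3))) = 46265/(168/13) = 46265*(13/168) = 601445/168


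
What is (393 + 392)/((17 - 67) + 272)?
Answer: 785/222 ≈ 3.5360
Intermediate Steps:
(393 + 392)/((17 - 67) + 272) = 785/(-50 + 272) = 785/222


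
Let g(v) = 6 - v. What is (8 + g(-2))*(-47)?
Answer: -752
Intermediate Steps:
(8 + g(-2))*(-47) = (8 + (6 - 1*(-2)))*(-47) = (8 + (6 + 2))*(-47) = (8 + 8)*(-47) = 16*(-47) = -752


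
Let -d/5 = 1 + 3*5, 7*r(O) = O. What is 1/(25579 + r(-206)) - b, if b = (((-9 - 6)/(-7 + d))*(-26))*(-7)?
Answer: -162750567/5186563 ≈ -31.379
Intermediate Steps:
r(O) = O/7
d = -80 (d = -5*(1 + 3*5) = -5*(1 + 15) = -5*16 = -80)
b = 910/29 (b = (((-9 - 6)/(-7 - 80))*(-26))*(-7) = (-15/(-87)*(-26))*(-7) = (-15*(-1/87)*(-26))*(-7) = ((5/29)*(-26))*(-7) = -130/29*(-7) = 910/29 ≈ 31.379)
1/(25579 + r(-206)) - b = 1/(25579 + (⅐)*(-206)) - 1*910/29 = 1/(25579 - 206/7) - 910/29 = 1/(178847/7) - 910/29 = 7/178847 - 910/29 = -162750567/5186563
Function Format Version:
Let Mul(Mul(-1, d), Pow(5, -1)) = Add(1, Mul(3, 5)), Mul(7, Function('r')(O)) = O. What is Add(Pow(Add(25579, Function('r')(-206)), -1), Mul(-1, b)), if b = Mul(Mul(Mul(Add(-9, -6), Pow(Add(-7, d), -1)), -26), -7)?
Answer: Rational(-162750567, 5186563) ≈ -31.379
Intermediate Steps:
Function('r')(O) = Mul(Rational(1, 7), O)
d = -80 (d = Mul(-5, Add(1, Mul(3, 5))) = Mul(-5, Add(1, 15)) = Mul(-5, 16) = -80)
b = Rational(910, 29) (b = Mul(Mul(Mul(Add(-9, -6), Pow(Add(-7, -80), -1)), -26), -7) = Mul(Mul(Mul(-15, Pow(-87, -1)), -26), -7) = Mul(Mul(Mul(-15, Rational(-1, 87)), -26), -7) = Mul(Mul(Rational(5, 29), -26), -7) = Mul(Rational(-130, 29), -7) = Rational(910, 29) ≈ 31.379)
Add(Pow(Add(25579, Function('r')(-206)), -1), Mul(-1, b)) = Add(Pow(Add(25579, Mul(Rational(1, 7), -206)), -1), Mul(-1, Rational(910, 29))) = Add(Pow(Add(25579, Rational(-206, 7)), -1), Rational(-910, 29)) = Add(Pow(Rational(178847, 7), -1), Rational(-910, 29)) = Add(Rational(7, 178847), Rational(-910, 29)) = Rational(-162750567, 5186563)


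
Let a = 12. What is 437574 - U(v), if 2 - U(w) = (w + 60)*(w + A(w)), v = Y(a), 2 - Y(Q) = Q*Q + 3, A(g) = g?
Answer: 462222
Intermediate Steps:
Y(Q) = -1 - Q² (Y(Q) = 2 - (Q*Q + 3) = 2 - (Q² + 3) = 2 - (3 + Q²) = 2 + (-3 - Q²) = -1 - Q²)
v = -145 (v = -1 - 1*12² = -1 - 1*144 = -1 - 144 = -145)
U(w) = 2 - 2*w*(60 + w) (U(w) = 2 - (w + 60)*(w + w) = 2 - (60 + w)*2*w = 2 - 2*w*(60 + w))
437574 - U(v) = 437574 - (2 - 120*(-145) - 2*(-145)²) = 437574 - (2 + 17400 - 2*21025) = 437574 - (2 + 17400 - 42050) = 437574 - 1*(-24648) = 437574 + 24648 = 462222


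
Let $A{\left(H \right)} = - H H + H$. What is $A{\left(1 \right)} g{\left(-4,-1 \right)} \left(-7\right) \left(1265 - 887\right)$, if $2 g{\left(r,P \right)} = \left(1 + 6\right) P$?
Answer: $0$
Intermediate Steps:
$A{\left(H \right)} = H - H^{2}$ ($A{\left(H \right)} = - H^{2} + H = H - H^{2}$)
$g{\left(r,P \right)} = \frac{7 P}{2}$ ($g{\left(r,P \right)} = \frac{\left(1 + 6\right) P}{2} = \frac{7 P}{2}$)
$A{\left(1 \right)} g{\left(-4,-1 \right)} \left(-7\right) \left(1265 - 887\right) = 1 \left(1 - 1\right) \frac{7}{2} \left(-1\right) \left(-7\right) \left(1265 - 887\right) = 1 \left(1 - 1\right) \left(- \frac{7}{2}\right) \left(-7\right) 378 = 1 \cdot 0 \left(- \frac{7}{2}\right) \left(-7\right) 378 = 0 \left(- \frac{7}{2}\right) \left(-7\right) 378 = 0 \left(-7\right) 378 = 0 \cdot 378 = 0$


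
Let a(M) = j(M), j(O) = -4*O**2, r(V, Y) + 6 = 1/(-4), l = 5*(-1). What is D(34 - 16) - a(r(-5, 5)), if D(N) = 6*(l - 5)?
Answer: 385/4 ≈ 96.250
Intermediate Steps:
l = -5
r(V, Y) = -25/4 (r(V, Y) = -6 + 1/(-4) = -6 - 1/4 = -25/4)
D(N) = -60 (D(N) = 6*(-5 - 5) = 6*(-10) = -60)
a(M) = -4*M**2
D(34 - 16) - a(r(-5, 5)) = -60 - (-4)*(-25/4)**2 = -60 - (-4)*625/16 = -60 - 1*(-625/4) = -60 + 625/4 = 385/4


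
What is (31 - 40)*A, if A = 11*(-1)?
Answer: 99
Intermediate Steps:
A = -11
(31 - 40)*A = (31 - 40)*(-11) = -9*(-11) = 99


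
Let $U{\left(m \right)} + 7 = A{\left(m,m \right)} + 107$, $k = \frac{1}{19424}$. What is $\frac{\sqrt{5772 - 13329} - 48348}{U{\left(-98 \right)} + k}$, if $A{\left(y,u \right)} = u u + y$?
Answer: $- \frac{939111552}{186586945} + \frac{19424 i \sqrt{7557}}{186586945} \approx -5.0331 + 0.0090497 i$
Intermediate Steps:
$A{\left(y,u \right)} = y + u^{2}$ ($A{\left(y,u \right)} = u^{2} + y = y + u^{2}$)
$k = \frac{1}{19424} \approx 5.1483 \cdot 10^{-5}$
$U{\left(m \right)} = 100 + m + m^{2}$ ($U{\left(m \right)} = -7 + \left(\left(m + m^{2}\right) + 107\right) = -7 + \left(107 + m + m^{2}\right) = 100 + m + m^{2}$)
$\frac{\sqrt{5772 - 13329} - 48348}{U{\left(-98 \right)} + k} = \frac{\sqrt{5772 - 13329} - 48348}{\left(100 - 98 + \left(-98\right)^{2}\right) + \frac{1}{19424}} = \frac{\sqrt{-7557} - 48348}{\left(100 - 98 + 9604\right) + \frac{1}{19424}} = \frac{i \sqrt{7557} - 48348}{9606 + \frac{1}{19424}} = \frac{-48348 + i \sqrt{7557}}{\frac{186586945}{19424}} = \left(-48348 + i \sqrt{7557}\right) \frac{19424}{186586945} = - \frac{939111552}{186586945} + \frac{19424 i \sqrt{7557}}{186586945}$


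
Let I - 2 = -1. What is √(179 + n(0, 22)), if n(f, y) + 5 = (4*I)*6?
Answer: 3*√22 ≈ 14.071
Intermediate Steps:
I = 1 (I = 2 - 1 = 1)
n(f, y) = 19 (n(f, y) = -5 + (4*1)*6 = -5 + 4*6 = -5 + 24 = 19)
√(179 + n(0, 22)) = √(179 + 19) = √198 = 3*√22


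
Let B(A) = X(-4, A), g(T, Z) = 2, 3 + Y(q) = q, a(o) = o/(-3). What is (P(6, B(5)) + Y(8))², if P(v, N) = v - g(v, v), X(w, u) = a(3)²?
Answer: 81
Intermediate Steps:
a(o) = -o/3 (a(o) = o*(-⅓) = -o/3)
Y(q) = -3 + q
X(w, u) = 1 (X(w, u) = (-⅓*3)² = (-1)² = 1)
B(A) = 1
P(v, N) = -2 + v (P(v, N) = v - 1*2 = v - 2 = -2 + v)
(P(6, B(5)) + Y(8))² = ((-2 + 6) + (-3 + 8))² = (4 + 5)² = 9² = 81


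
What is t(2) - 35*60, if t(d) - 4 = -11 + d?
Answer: -2105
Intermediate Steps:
t(d) = -7 + d (t(d) = 4 + (-11 + d) = -7 + d)
t(2) - 35*60 = (-7 + 2) - 35*60 = -5 - 2100 = -2105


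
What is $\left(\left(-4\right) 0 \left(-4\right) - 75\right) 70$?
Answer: $-5250$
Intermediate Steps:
$\left(\left(-4\right) 0 \left(-4\right) - 75\right) 70 = \left(0 \left(-4\right) - 75\right) 70 = \left(0 - 75\right) 70 = \left(-75\right) 70 = -5250$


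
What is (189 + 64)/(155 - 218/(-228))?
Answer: 1254/773 ≈ 1.6223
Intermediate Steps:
(189 + 64)/(155 - 218/(-228)) = 253/(155 - 218*(-1/228)) = 253/(155 + 109/114) = 253/(17779/114) = 253*(114/17779) = 1254/773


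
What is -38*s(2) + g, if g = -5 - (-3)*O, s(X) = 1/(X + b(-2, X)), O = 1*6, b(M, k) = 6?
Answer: 33/4 ≈ 8.2500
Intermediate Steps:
O = 6
s(X) = 1/(6 + X) (s(X) = 1/(X + 6) = 1/(6 + X))
g = 13 (g = -5 - (-3)*6 = -5 - 3*(-6) = -5 + 18 = 13)
-38*s(2) + g = -38/(6 + 2) + 13 = -38/8 + 13 = -38*⅛ + 13 = -19/4 + 13 = 33/4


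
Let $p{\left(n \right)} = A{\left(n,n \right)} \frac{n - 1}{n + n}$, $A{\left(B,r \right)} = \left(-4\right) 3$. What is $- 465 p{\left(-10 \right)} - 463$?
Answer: $2606$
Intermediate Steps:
$A{\left(B,r \right)} = -12$
$p{\left(n \right)} = - \frac{6 \left(-1 + n\right)}{n}$ ($p{\left(n \right)} = - 12 \frac{n - 1}{n + n} = - 12 \frac{-1 + n}{2 n} = - \frac{6 \left(-1 + n\right)}{n}$)
$- 465 p{\left(-10 \right)} - 463 = - 465 \left(-6 + \frac{6}{-10}\right) - 463 = - 465 \left(-6 + 6 \left(- \frac{1}{10}\right)\right) - 463 = - 465 \left(-6 - \frac{3}{5}\right) - 463 = \left(-465\right) \left(- \frac{33}{5}\right) - 463 = 3069 - 463 = 2606$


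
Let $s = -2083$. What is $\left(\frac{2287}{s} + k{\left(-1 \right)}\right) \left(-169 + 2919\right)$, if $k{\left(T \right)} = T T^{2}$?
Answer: $- \frac{12017500}{2083} \approx -5769.3$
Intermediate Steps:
$k{\left(T \right)} = T^{3}$
$\left(\frac{2287}{s} + k{\left(-1 \right)}\right) \left(-169 + 2919\right) = \left(\frac{2287}{-2083} + \left(-1\right)^{3}\right) \left(-169 + 2919\right) = \left(2287 \left(- \frac{1}{2083}\right) - 1\right) 2750 = \left(- \frac{2287}{2083} - 1\right) 2750 = \left(- \frac{4370}{2083}\right) 2750 = - \frac{12017500}{2083}$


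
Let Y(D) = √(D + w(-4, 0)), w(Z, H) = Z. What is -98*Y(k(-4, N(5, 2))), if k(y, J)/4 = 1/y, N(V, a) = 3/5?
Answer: -98*I*√5 ≈ -219.13*I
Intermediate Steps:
N(V, a) = ⅗ (N(V, a) = 3*(⅕) = ⅗)
k(y, J) = 4/y
Y(D) = √(-4 + D) (Y(D) = √(D - 4) = √(-4 + D))
-98*Y(k(-4, N(5, 2))) = -98*√(-4 + 4/(-4)) = -98*√(-4 + 4*(-¼)) = -98*√(-4 - 1) = -98*I*√5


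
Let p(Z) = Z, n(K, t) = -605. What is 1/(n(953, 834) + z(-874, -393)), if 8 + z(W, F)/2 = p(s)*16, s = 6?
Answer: -1/429 ≈ -0.0023310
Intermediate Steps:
z(W, F) = 176 (z(W, F) = -16 + 2*(6*16) = -16 + 2*96 = -16 + 192 = 176)
1/(n(953, 834) + z(-874, -393)) = 1/(-605 + 176) = 1/(-429) = -1/429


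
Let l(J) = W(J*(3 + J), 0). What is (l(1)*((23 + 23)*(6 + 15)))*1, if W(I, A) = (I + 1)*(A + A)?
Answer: 0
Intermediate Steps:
W(I, A) = 2*A*(1 + I) (W(I, A) = (1 + I)*(2*A) = 2*A*(1 + I))
l(J) = 0 (l(J) = 2*0*(1 + J*(3 + J)) = 0)
(l(1)*((23 + 23)*(6 + 15)))*1 = (0*((23 + 23)*(6 + 15)))*1 = (0*(46*21))*1 = (0*966)*1 = 0*1 = 0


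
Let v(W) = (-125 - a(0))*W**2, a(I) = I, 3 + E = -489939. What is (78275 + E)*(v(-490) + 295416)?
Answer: 12233542819028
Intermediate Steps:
E = -489942 (E = -3 - 489939 = -489942)
v(W) = -125*W**2 (v(W) = (-125 - 1*0)*W**2 = (-125 + 0)*W**2 = -125*W**2)
(78275 + E)*(v(-490) + 295416) = (78275 - 489942)*(-125*(-490)**2 + 295416) = -411667*(-125*240100 + 295416) = -411667*(-30012500 + 295416) = -411667*(-29717084) = 12233542819028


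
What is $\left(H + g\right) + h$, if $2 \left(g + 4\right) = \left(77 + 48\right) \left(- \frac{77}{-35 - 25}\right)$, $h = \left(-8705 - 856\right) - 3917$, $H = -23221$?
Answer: $- \frac{878947}{24} \approx -36623.0$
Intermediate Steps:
$h = -13478$ ($h = \left(-8705 + \left(-2494 + 1638\right)\right) - 3917 = \left(-8705 - 856\right) - 3917 = -9561 - 3917 = -13478$)
$g = \frac{1829}{24}$ ($g = -4 + \frac{\left(77 + 48\right) \left(- \frac{77}{-35 - 25}\right)}{2} = -4 + \frac{125 \left(- \frac{77}{-35 - 25}\right)}{2} = -4 + \frac{125 \left(- \frac{77}{-60}\right)}{2} = -4 + \frac{125 \left(\left(-77\right) \left(- \frac{1}{60}\right)\right)}{2} = -4 + \frac{125 \cdot \frac{77}{60}}{2} = -4 + \frac{1}{2} \cdot \frac{1925}{12} = -4 + \frac{1925}{24} = \frac{1829}{24} \approx 76.208$)
$\left(H + g\right) + h = \left(-23221 + \frac{1829}{24}\right) - 13478 = - \frac{555475}{24} - 13478 = - \frac{878947}{24}$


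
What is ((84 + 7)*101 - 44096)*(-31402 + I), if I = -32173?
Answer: 2219085375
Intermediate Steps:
((84 + 7)*101 - 44096)*(-31402 + I) = ((84 + 7)*101 - 44096)*(-31402 - 32173) = (91*101 - 44096)*(-63575) = (9191 - 44096)*(-63575) = -34905*(-63575) = 2219085375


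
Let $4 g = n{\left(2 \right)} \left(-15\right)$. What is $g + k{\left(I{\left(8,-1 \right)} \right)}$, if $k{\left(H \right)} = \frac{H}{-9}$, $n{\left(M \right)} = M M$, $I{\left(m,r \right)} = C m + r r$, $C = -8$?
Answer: $-8$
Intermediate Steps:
$I{\left(m,r \right)} = r^{2} - 8 m$ ($I{\left(m,r \right)} = - 8 m + r r = - 8 m + r^{2} = r^{2} - 8 m$)
$n{\left(M \right)} = M^{2}$
$k{\left(H \right)} = - \frac{H}{9}$ ($k{\left(H \right)} = H \left(- \frac{1}{9}\right) = - \frac{H}{9}$)
$g = -15$ ($g = \frac{2^{2} \left(-15\right)}{4} = \frac{4 \left(-15\right)}{4} = \frac{1}{4} \left(-60\right) = -15$)
$g + k{\left(I{\left(8,-1 \right)} \right)} = -15 - \frac{\left(-1\right)^{2} - 64}{9} = -15 - \frac{1 - 64}{9} = -15 - -7 = -15 + 7 = -8$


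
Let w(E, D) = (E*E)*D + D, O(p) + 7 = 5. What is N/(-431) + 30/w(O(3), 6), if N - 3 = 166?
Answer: 262/431 ≈ 0.60789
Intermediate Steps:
O(p) = -2 (O(p) = -7 + 5 = -2)
N = 169 (N = 3 + 166 = 169)
w(E, D) = D + D*E² (w(E, D) = E²*D + D = D*E² + D = D + D*E²)
N/(-431) + 30/w(O(3), 6) = 169/(-431) + 30/((6*(1 + (-2)²))) = 169*(-1/431) + 30/((6*(1 + 4))) = -169/431 + 30/((6*5)) = -169/431 + 30/30 = -169/431 + 30*(1/30) = -169/431 + 1 = 262/431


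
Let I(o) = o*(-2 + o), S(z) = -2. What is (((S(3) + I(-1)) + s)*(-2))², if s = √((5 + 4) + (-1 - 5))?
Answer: 16 + 8*√3 ≈ 29.856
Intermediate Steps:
s = √3 (s = √(9 - 6) = √3 ≈ 1.7320)
(((S(3) + I(-1)) + s)*(-2))² = (((-2 - (-2 - 1)) + √3)*(-2))² = (((-2 - 1*(-3)) + √3)*(-2))² = (((-2 + 3) + √3)*(-2))² = ((1 + √3)*(-2))² = (-2 - 2*√3)²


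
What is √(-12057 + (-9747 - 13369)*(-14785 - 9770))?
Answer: √567601323 ≈ 23824.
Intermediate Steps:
√(-12057 + (-9747 - 13369)*(-14785 - 9770)) = √(-12057 - 23116*(-24555)) = √(-12057 + 567613380) = √567601323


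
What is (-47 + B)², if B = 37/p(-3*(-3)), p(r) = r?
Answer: 148996/81 ≈ 1839.5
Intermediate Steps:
B = 37/9 (B = 37/((-3*(-3))) = 37/9 ≈ 4.1111)
(-47 + B)² = (-47 + 37/9)² = (-386/9)² = 148996/81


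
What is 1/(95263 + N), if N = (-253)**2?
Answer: 1/159272 ≈ 6.2786e-6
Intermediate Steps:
N = 64009
1/(95263 + N) = 1/(95263 + 64009) = 1/159272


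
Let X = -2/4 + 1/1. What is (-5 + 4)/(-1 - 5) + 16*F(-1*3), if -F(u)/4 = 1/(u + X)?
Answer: 773/30 ≈ 25.767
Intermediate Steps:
X = ½ (X = -2*¼ + 1*1 = -½ + 1 = ½ ≈ 0.50000)
F(u) = -4/(½ + u) (F(u) = -4/(u + ½) = -4/(½ + u))
(-5 + 4)/(-1 - 5) + 16*F(-1*3) = (-5 + 4)/(-1 - 5) + 16*(-8/(1 + 2*(-1*3))) = -1/(-6) + 16*(-8/(1 + 2*(-3))) = -1*(-⅙) + 16*(-8/(1 - 6)) = ⅙ + 16*(-8/(-5)) = ⅙ + 16*(-8*(-⅕)) = ⅙ + 16*(8/5) = ⅙ + 128/5 = 773/30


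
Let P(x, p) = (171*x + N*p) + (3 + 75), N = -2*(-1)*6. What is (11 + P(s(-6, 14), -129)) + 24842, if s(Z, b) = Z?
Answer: 22357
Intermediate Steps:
N = 12 (N = 2*6 = 12)
P(x, p) = 78 + 12*p + 171*x (P(x, p) = (171*x + 12*p) + (3 + 75) = (12*p + 171*x) + 78 = 78 + 12*p + 171*x)
(11 + P(s(-6, 14), -129)) + 24842 = (11 + (78 + 12*(-129) + 171*(-6))) + 24842 = (11 + (78 - 1548 - 1026)) + 24842 = (11 - 2496) + 24842 = -2485 + 24842 = 22357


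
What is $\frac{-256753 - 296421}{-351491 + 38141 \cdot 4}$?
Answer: $\frac{553174}{198927} \approx 2.7808$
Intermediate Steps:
$\frac{-256753 - 296421}{-351491 + 38141 \cdot 4} = - \frac{553174}{-351491 + 152564} = - \frac{553174}{-198927} = \left(-553174\right) \left(- \frac{1}{198927}\right) = \frac{553174}{198927}$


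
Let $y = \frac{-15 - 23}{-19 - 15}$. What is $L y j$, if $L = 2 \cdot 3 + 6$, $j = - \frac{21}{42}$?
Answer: $- \frac{114}{17} \approx -6.7059$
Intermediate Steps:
$j = - \frac{1}{2}$ ($j = \left(-21\right) \frac{1}{42} = - \frac{1}{2} \approx -0.5$)
$L = 12$ ($L = 6 + 6 = 12$)
$y = \frac{19}{17}$ ($y = - \frac{38}{-34} = \left(-38\right) \left(- \frac{1}{34}\right) = \frac{19}{17} \approx 1.1176$)
$L y j = 12 \cdot \frac{19}{17} \left(- \frac{1}{2}\right) = \frac{228}{17} \left(- \frac{1}{2}\right) = - \frac{114}{17}$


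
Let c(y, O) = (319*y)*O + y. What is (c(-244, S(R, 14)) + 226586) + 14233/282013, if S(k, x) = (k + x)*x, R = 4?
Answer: -5467761094057/282013 ≈ -1.9388e+7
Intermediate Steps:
S(k, x) = x*(k + x)
c(y, O) = y + 319*O*y (c(y, O) = 319*O*y + y = y + 319*O*y)
(c(-244, S(R, 14)) + 226586) + 14233/282013 = (-244*(1 + 319*(14*(4 + 14))) + 226586) + 14233/282013 = (-244*(1 + 319*(14*18)) + 226586) + 14233*(1/282013) = (-244*(1 + 319*252) + 226586) + 14233/282013 = (-244*(1 + 80388) + 226586) + 14233/282013 = (-244*80389 + 226586) + 14233/282013 = (-19614916 + 226586) + 14233/282013 = -19388330 + 14233/282013 = -5467761094057/282013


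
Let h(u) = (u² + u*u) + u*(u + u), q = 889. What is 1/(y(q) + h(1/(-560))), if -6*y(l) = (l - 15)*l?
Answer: -235200/30457851197 ≈ -7.7221e-6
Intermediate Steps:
y(l) = -l*(-15 + l)/6 (y(l) = -(l - 15)*l/6 = -(-15 + l)*l/6 = -l*(-15 + l)/6)
h(u) = 4*u² (h(u) = (u² + u²) + u*(2*u) = 2*u² + 2*u² = 4*u²)
1/(y(q) + h(1/(-560))) = 1/((⅙)*889*(15 - 1*889) + 4*(1/(-560))²) = 1/((⅙)*889*(15 - 889) + 4*(-1/560)²) = 1/((⅙)*889*(-874) + 4*(1/313600)) = 1/(-388493/3 + 1/78400) = 1/(-30457851197/235200) = -235200/30457851197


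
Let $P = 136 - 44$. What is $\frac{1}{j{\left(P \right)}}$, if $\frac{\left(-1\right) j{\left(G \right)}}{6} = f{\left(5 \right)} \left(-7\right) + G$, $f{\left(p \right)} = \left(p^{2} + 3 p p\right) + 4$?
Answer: $\frac{1}{3816} \approx 0.00026205$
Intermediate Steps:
$f{\left(p \right)} = 4 + 4 p^{2}$ ($f{\left(p \right)} = \left(p^{2} + 3 p^{2}\right) + 4 = 4 p^{2} + 4 = 4 + 4 p^{2}$)
$P = 92$
$j{\left(G \right)} = 4368 - 6 G$ ($j{\left(G \right)} = - 6 \left(\left(4 + 4 \cdot 5^{2}\right) \left(-7\right) + G\right) = - 6 \left(\left(4 + 4 \cdot 25\right) \left(-7\right) + G\right) = - 6 \left(\left(4 + 100\right) \left(-7\right) + G\right) = - 6 \left(104 \left(-7\right) + G\right) = - 6 \left(-728 + G\right) = 4368 - 6 G$)
$\frac{1}{j{\left(P \right)}} = \frac{1}{4368 - 552} = \frac{1}{3816}$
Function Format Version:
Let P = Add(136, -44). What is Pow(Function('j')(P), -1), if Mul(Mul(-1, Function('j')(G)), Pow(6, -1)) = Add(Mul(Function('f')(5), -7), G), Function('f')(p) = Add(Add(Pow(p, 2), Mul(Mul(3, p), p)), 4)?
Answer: Rational(1, 3816) ≈ 0.00026205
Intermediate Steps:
Function('f')(p) = Add(4, Mul(4, Pow(p, 2))) (Function('f')(p) = Add(Add(Pow(p, 2), Mul(3, Pow(p, 2))), 4) = Add(Mul(4, Pow(p, 2)), 4) = Add(4, Mul(4, Pow(p, 2))))
P = 92
Function('j')(G) = Add(4368, Mul(-6, G)) (Function('j')(G) = Mul(-6, Add(Mul(Add(4, Mul(4, Pow(5, 2))), -7), G)) = Mul(-6, Add(Mul(Add(4, Mul(4, 25)), -7), G)) = Mul(-6, Add(Mul(Add(4, 100), -7), G)) = Mul(-6, Add(Mul(104, -7), G)) = Mul(-6, Add(-728, G)) = Add(4368, Mul(-6, G)))
Pow(Function('j')(P), -1) = Pow(Add(4368, Mul(-6, 92)), -1) = Pow(Add(4368, -552), -1) = Pow(3816, -1) = Rational(1, 3816)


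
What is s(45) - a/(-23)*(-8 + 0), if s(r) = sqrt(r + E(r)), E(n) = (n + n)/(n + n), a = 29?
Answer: -232/23 + sqrt(46) ≈ -3.3046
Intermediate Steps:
E(n) = 1 (E(n) = (2*n)/((2*n)) = (2*n)*(1/(2*n)) = 1)
s(r) = sqrt(1 + r) (s(r) = sqrt(r + 1) = sqrt(1 + r))
s(45) - a/(-23)*(-8 + 0) = sqrt(1 + 45) - 29/(-23)*(-8 + 0) = sqrt(46) - 29*(-1/23)*(-8) = sqrt(46) - (-29)*(-8)/23 = sqrt(46) - 1*232/23 = sqrt(46) - 232/23 = -232/23 + sqrt(46)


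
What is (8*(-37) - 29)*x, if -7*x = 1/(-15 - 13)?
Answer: -325/196 ≈ -1.6582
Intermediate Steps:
x = 1/196 (x = -1/(7*(-15 - 13)) = -1/7/(-28) = -1/7*(-1/28) = 1/196 ≈ 0.0051020)
(8*(-37) - 29)*x = (8*(-37) - 29)*(1/196) = (-296 - 29)*(1/196) = -325*1/196 = -325/196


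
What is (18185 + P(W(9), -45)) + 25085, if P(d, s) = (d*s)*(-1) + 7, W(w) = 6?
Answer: 43547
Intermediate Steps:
P(d, s) = 7 - d*s (P(d, s) = -d*s + 7 = 7 - d*s)
(18185 + P(W(9), -45)) + 25085 = (18185 + (7 - 1*6*(-45))) + 25085 = (18185 + (7 + 270)) + 25085 = (18185 + 277) + 25085 = 18462 + 25085 = 43547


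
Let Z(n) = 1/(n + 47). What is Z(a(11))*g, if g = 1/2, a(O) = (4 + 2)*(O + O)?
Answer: 1/358 ≈ 0.0027933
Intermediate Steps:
a(O) = 12*O (a(O) = 6*(2*O) = 12*O)
Z(n) = 1/(47 + n)
g = ½ ≈ 0.50000
Z(a(11))*g = (½)/(47 + 12*11) = (½)/(47 + 132) = (½)/179 = (1/179)*(½) = 1/358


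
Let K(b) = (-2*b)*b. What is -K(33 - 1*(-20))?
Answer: 5618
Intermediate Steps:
K(b) = -2*b**2
-K(33 - 1*(-20)) = -(-2)*(33 - 1*(-20))**2 = -(-2)*(33 + 20)**2 = -(-2)*53**2 = -(-2)*2809 = -1*(-5618) = 5618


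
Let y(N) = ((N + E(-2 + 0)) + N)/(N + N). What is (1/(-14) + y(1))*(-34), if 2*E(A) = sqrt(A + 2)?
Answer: -221/7 ≈ -31.571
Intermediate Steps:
E(A) = sqrt(2 + A)/2 (E(A) = sqrt(A + 2)/2 = sqrt(2 + A)/2)
y(N) = 1 (y(N) = ((N + sqrt(2 + (-2 + 0))/2) + N)/(N + N) = ((N + sqrt(2 - 2)/2) + N)/((2*N)) = ((N + sqrt(0)/2) + N)*(1/(2*N)) = ((N + (1/2)*0) + N)*(1/(2*N)) = ((N + 0) + N)*(1/(2*N)) = (N + N)*(1/(2*N)) = (2*N)*(1/(2*N)) = 1)
(1/(-14) + y(1))*(-34) = (1/(-14) + 1)*(-34) = (-1/14 + 1)*(-34) = (13/14)*(-34) = -221/7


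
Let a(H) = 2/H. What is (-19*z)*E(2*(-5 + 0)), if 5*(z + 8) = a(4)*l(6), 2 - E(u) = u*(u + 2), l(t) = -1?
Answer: -60021/5 ≈ -12004.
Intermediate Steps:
E(u) = 2 - u*(2 + u) (E(u) = 2 - u*(u + 2) = 2 - u*(2 + u))
z = -81/10 (z = -8 + ((2/4)*(-1))/5 = -8 + ((2*(1/4))*(-1))/5 = -8 + ((1/2)*(-1))/5 = -8 + (1/5)*(-1/2) = -8 - 1/10 = -81/10 ≈ -8.1000)
(-19*z)*E(2*(-5 + 0)) = (-19*(-81/10))*(2 - (2*(-5 + 0))**2 - 4*(-5 + 0)) = 1539*(2 - (2*(-5))**2 - 4*(-5))/10 = 1539*(2 - 1*(-10)**2 - 2*(-10))/10 = 1539*(2 - 1*100 + 20)/10 = 1539*(2 - 100 + 20)/10 = (1539/10)*(-78) = -60021/5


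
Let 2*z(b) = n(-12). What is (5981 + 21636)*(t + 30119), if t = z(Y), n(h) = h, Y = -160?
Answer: 831630721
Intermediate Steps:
z(b) = -6 (z(b) = (½)*(-12) = -6)
t = -6
(5981 + 21636)*(t + 30119) = (5981 + 21636)*(-6 + 30119) = 27617*30113 = 831630721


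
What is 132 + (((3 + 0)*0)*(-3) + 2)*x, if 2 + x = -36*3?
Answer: -88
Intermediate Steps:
x = -110 (x = -2 - 36*3 = -2 - 108 = -110)
132 + (((3 + 0)*0)*(-3) + 2)*x = 132 + (((3 + 0)*0)*(-3) + 2)*(-110) = 132 + ((3*0)*(-3) + 2)*(-110) = 132 + (0*(-3) + 2)*(-110) = 132 + (0 + 2)*(-110) = 132 + 2*(-110) = 132 - 220 = -88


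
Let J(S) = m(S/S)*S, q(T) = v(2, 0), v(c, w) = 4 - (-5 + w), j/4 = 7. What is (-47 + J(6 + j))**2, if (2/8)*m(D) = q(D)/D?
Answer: 1385329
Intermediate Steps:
j = 28 (j = 4*7 = 28)
v(c, w) = 9 - w (v(c, w) = 4 + (5 - w) = 9 - w)
q(T) = 9 (q(T) = 9 - 1*0 = 9 + 0 = 9)
m(D) = 36/D (m(D) = 4*(9/D) = 36/D)
J(S) = 36*S (J(S) = (36/((S/S)))*S = (36/1)*S = (36*1)*S = 36*S)
(-47 + J(6 + j))**2 = (-47 + 36*(6 + 28))**2 = (-47 + 36*34)**2 = (-47 + 1224)**2 = 1177**2 = 1385329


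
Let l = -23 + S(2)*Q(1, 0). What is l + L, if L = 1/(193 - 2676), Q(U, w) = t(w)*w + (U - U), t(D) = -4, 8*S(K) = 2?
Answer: -57110/2483 ≈ -23.000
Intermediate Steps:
S(K) = ¼ (S(K) = (⅛)*2 = ¼)
Q(U, w) = -4*w (Q(U, w) = -4*w + (U - U) = -4*w + 0 = -4*w)
L = -1/2483 (L = 1/(-2483) = -1/2483 ≈ -0.00040274)
l = -23 (l = -23 + (-4*0)/4 = -23 + (¼)*0 = -23 + 0 = -23)
l + L = -23 - 1/2483 = -57110/2483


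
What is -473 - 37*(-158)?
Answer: 5373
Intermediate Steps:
-473 - 37*(-158) = -473 + 5846 = 5373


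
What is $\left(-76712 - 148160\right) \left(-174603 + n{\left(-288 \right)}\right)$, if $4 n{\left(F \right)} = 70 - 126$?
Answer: $39266474024$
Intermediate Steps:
$n{\left(F \right)} = -14$ ($n{\left(F \right)} = \frac{70 - 126}{4} = \frac{1}{4} \left(-56\right) = -14$)
$\left(-76712 - 148160\right) \left(-174603 + n{\left(-288 \right)}\right) = \left(-76712 - 148160\right) \left(-174603 - 14\right) = \left(-224872\right) \left(-174617\right) = 39266474024$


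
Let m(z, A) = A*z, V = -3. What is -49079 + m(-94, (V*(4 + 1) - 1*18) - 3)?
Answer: -45695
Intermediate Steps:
-49079 + m(-94, (V*(4 + 1) - 1*18) - 3) = -49079 + ((-3*(4 + 1) - 1*18) - 3)*(-94) = -49079 + ((-3*5 - 18) - 3)*(-94) = -49079 + ((-15 - 18) - 3)*(-94) = -49079 + (-33 - 3)*(-94) = -49079 - 36*(-94) = -49079 + 3384 = -45695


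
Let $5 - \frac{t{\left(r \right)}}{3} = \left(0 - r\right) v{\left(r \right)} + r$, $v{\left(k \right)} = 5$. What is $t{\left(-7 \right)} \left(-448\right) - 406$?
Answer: $30506$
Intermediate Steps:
$t{\left(r \right)} = 15 + 12 r$ ($t{\left(r \right)} = 15 - 3 \left(\left(0 - r\right) 5 + r\right) = 15 - 3 \left(- r 5 + r\right) = 15 - 3 \left(- 5 r + r\right) = 15 - 3 \left(- 4 r\right) = 15 + 12 r$)
$t{\left(-7 \right)} \left(-448\right) - 406 = \left(15 + 12 \left(-7\right)\right) \left(-448\right) - 406 = \left(15 - 84\right) \left(-448\right) - 406 = \left(-69\right) \left(-448\right) - 406 = 30912 - 406 = 30506$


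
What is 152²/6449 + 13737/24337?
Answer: 650871961/156949313 ≈ 4.1470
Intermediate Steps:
152²/6449 + 13737/24337 = 23104*(1/6449) + 13737*(1/24337) = 23104/6449 + 13737/24337 = 650871961/156949313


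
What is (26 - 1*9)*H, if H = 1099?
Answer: 18683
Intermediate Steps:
(26 - 1*9)*H = (26 - 1*9)*1099 = (26 - 9)*1099 = 17*1099 = 18683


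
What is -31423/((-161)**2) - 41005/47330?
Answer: -72861177/35052598 ≈ -2.0786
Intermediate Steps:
-31423/((-161)**2) - 41005/47330 = -31423/25921 - 41005*1/47330 = -31423*1/25921 - 8201/9466 = -4489/3703 - 8201/9466 = -72861177/35052598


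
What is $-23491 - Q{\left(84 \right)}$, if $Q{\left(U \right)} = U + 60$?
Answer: $-23635$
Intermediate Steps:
$Q{\left(U \right)} = 60 + U$
$-23491 - Q{\left(84 \right)} = -23491 - \left(60 + 84\right) = -23491 - 144 = -23635$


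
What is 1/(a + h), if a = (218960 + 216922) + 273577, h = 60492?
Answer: 1/769951 ≈ 1.2988e-6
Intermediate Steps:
a = 709459 (a = 435882 + 273577 = 709459)
1/(a + h) = 1/(709459 + 60492) = 1/769951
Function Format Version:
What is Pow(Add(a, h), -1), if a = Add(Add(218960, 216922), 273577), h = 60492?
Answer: Rational(1, 769951) ≈ 1.2988e-6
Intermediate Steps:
a = 709459 (a = Add(435882, 273577) = 709459)
Pow(Add(a, h), -1) = Pow(Add(709459, 60492), -1) = Pow(769951, -1) = Rational(1, 769951)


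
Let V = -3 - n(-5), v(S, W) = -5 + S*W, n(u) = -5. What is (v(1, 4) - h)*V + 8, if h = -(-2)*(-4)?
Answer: 22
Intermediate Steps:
h = -8 (h = -2*4 = -8)
V = 2 (V = -3 - 1*(-5) = -3 + 5 = 2)
(v(1, 4) - h)*V + 8 = ((-5 + 1*4) - 1*(-8))*2 + 8 = ((-5 + 4) + 8)*2 + 8 = (-1 + 8)*2 + 8 = 7*2 + 8 = 14 + 8 = 22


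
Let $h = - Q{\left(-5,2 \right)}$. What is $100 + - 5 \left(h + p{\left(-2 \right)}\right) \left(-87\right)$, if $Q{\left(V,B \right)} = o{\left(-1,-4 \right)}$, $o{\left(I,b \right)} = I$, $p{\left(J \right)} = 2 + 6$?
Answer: $4015$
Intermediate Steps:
$p{\left(J \right)} = 8$
$Q{\left(V,B \right)} = -1$
$h = 1$ ($h = \left(-1\right) \left(-1\right) = 1$)
$100 + - 5 \left(h + p{\left(-2 \right)}\right) \left(-87\right) = 100 + - 5 \left(1 + 8\right) \left(-87\right) = 100 + \left(-5\right) 9 \left(-87\right) = 100 - -3915 = 100 + 3915 = 4015$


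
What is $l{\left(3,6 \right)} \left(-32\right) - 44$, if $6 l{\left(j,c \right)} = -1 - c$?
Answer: $- \frac{20}{3} \approx -6.6667$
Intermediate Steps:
$l{\left(j,c \right)} = - \frac{1}{6} - \frac{c}{6}$ ($l{\left(j,c \right)} = \frac{-1 - c}{6} = - \frac{1}{6} - \frac{c}{6}$)
$l{\left(3,6 \right)} \left(-32\right) - 44 = \left(- \frac{1}{6} - 1\right) \left(-32\right) - 44 = \left(- \frac{7}{6}\right) \left(-32\right) - 44 = \frac{112}{3} - 44 = - \frac{20}{3}$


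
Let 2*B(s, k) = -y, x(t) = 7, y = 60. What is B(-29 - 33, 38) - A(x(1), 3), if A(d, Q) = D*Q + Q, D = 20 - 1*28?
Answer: -9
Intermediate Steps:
B(s, k) = -30 (B(s, k) = (-1*60)/2 = (½)*(-60) = -30)
D = -8 (D = 20 - 28 = -8)
A(d, Q) = -7*Q (A(d, Q) = -8*Q + Q = -7*Q)
B(-29 - 33, 38) - A(x(1), 3) = -30 - (-7)*3 = -30 - 1*(-21) = -30 + 21 = -9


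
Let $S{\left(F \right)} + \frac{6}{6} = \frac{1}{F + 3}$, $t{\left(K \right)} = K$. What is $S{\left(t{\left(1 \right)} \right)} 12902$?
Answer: $- \frac{19353}{2} \approx -9676.5$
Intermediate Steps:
$S{\left(F \right)} = -1 + \frac{1}{3 + F}$ ($S{\left(F \right)} = -1 + \frac{1}{F + 3} = -1 + \frac{1}{3 + F}$)
$S{\left(t{\left(1 \right)} \right)} 12902 = \frac{-2 - 1}{3 + 1} \cdot 12902 = \frac{-2 - 1}{4} \cdot 12902 = \frac{1}{4} \left(-3\right) 12902 = \left(- \frac{3}{4}\right) 12902 = - \frac{19353}{2}$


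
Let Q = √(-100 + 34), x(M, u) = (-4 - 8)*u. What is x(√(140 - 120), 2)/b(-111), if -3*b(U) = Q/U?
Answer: 1332*I*√66/11 ≈ 983.75*I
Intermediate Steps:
x(M, u) = -12*u
Q = I*√66 (Q = √(-66) = I*√66 ≈ 8.124*I)
b(U) = -I*√66/(3*U)
x(√(140 - 120), 2)/b(-111) = (-12*2)/((-⅓*I*√66/(-111))) = -24*(-111*I*√66/22) = -(-1332)*I*√66/11 = 1332*I*√66/11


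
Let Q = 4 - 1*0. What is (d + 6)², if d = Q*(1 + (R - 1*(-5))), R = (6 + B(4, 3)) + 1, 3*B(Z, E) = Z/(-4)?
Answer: 28900/9 ≈ 3211.1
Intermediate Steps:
B(Z, E) = -Z/12 (B(Z, E) = (Z/(-4))/3 = (Z*(-¼))/3 = (-Z/4)/3 = -Z/12)
R = 20/3 (R = (6 - 1/12*4) + 1 = (6 - ⅓) + 1 = 17/3 + 1 = 20/3 ≈ 6.6667)
Q = 4 (Q = 4 + 0 = 4)
d = 152/3 (d = 4*(1 + (20/3 - 1*(-5))) = 4*(1 + (20/3 + 5)) = 4*(1 + 35/3) = 4*(38/3) = 152/3 ≈ 50.667)
(d + 6)² = (152/3 + 6)² = (170/3)² = 28900/9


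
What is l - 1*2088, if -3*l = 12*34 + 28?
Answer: -6700/3 ≈ -2233.3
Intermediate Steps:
l = -436/3 (l = -(12*34 + 28)/3 = -(408 + 28)/3 = -⅓*436 = -436/3 ≈ -145.33)
l - 1*2088 = -436/3 - 1*2088 = -436/3 - 2088 = -6700/3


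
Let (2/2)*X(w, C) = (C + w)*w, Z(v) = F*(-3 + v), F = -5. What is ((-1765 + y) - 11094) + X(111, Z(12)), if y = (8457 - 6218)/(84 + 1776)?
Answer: -10289141/1860 ≈ -5531.8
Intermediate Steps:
y = 2239/1860 ≈ 1.2038
Z(v) = 15 - 5*v (Z(v) = -5*(-3 + v) = 15 - 5*v)
X(w, C) = w*(C + w) (X(w, C) = (C + w)*w = w*(C + w))
((-1765 + y) - 11094) + X(111, Z(12)) = ((-1765 + 2239/1860) - 11094) + 111*((15 - 5*12) + 111) = (-3280661/1860 - 11094) + 111*((15 - 60) + 111) = -23915501/1860 + 111*(-45 + 111) = -23915501/1860 + 111*66 = -23915501/1860 + 7326 = -10289141/1860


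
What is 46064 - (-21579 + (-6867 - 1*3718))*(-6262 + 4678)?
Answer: -50901712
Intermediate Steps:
46064 - (-21579 + (-6867 - 1*3718))*(-6262 + 4678) = 46064 - (-21579 + (-6867 - 3718))*(-1584) = 46064 - (-21579 - 10585)*(-1584) = 46064 - (-32164)*(-1584) = 46064 - 1*50947776 = 46064 - 50947776 = -50901712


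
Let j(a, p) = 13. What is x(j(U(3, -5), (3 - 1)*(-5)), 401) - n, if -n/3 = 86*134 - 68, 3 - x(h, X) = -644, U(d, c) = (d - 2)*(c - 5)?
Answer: 35015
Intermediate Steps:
U(d, c) = (-5 + c)*(-2 + d) (U(d, c) = (-2 + d)*(-5 + c) = (-5 + c)*(-2 + d))
x(h, X) = 647 (x(h, X) = 3 - 1*(-644) = 3 + 644 = 647)
n = -34368 (n = -3*(86*134 - 68) = -3*(11524 - 68) = -3*11456 = -34368)
x(j(U(3, -5), (3 - 1)*(-5)), 401) - n = 647 - 1*(-34368) = 647 + 34368 = 35015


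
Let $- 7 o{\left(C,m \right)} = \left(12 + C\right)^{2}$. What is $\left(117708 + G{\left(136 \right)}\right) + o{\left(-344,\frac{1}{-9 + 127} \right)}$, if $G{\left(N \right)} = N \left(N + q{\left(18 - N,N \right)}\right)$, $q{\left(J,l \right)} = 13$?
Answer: $\frac{855580}{7} \approx 1.2223 \cdot 10^{5}$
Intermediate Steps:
$o{\left(C,m \right)} = - \frac{\left(12 + C\right)^{2}}{7}$
$G{\left(N \right)} = N \left(13 + N\right)$ ($G{\left(N \right)} = N \left(N + 13\right) = N \left(13 + N\right)$)
$\left(117708 + G{\left(136 \right)}\right) + o{\left(-344,\frac{1}{-9 + 127} \right)} = \left(117708 + 136 \left(13 + 136\right)\right) - \frac{\left(12 - 344\right)^{2}}{7} = \left(117708 + 136 \cdot 149\right) - \frac{\left(-332\right)^{2}}{7} = \left(117708 + 20264\right) - \frac{110224}{7} = 137972 - \frac{110224}{7} = \frac{855580}{7}$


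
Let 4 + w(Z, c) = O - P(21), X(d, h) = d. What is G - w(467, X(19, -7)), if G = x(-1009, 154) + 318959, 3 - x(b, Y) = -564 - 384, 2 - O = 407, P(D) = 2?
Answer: 320321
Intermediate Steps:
O = -405 (O = 2 - 1*407 = 2 - 407 = -405)
x(b, Y) = 951 (x(b, Y) = 3 - (-564 - 384) = 3 - 1*(-948) = 3 + 948 = 951)
w(Z, c) = -411 (w(Z, c) = -4 + (-405 - 1*2) = -4 + (-405 - 2) = -4 - 407 = -411)
G = 319910 (G = 951 + 318959 = 319910)
G - w(467, X(19, -7)) = 319910 - 1*(-411) = 319910 + 411 = 320321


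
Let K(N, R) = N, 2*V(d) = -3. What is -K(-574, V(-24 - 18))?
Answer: 574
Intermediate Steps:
V(d) = -3/2 (V(d) = (½)*(-3) = -3/2)
-K(-574, V(-24 - 18)) = -1*(-574) = 574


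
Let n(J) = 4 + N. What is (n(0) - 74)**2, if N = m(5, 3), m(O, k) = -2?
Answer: 5184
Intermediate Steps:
N = -2
n(J) = 2 (n(J) = 4 - 2 = 2)
(n(0) - 74)**2 = (2 - 74)**2 = (-72)**2 = 5184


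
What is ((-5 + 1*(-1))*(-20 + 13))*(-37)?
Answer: -1554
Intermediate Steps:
((-5 + 1*(-1))*(-20 + 13))*(-37) = ((-5 - 1)*(-7))*(-37) = -6*(-7)*(-37) = 42*(-37) = -1554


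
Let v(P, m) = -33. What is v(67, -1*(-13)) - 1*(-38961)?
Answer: 38928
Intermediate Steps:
v(67, -1*(-13)) - 1*(-38961) = -33 - 1*(-38961) = -33 + 38961 = 38928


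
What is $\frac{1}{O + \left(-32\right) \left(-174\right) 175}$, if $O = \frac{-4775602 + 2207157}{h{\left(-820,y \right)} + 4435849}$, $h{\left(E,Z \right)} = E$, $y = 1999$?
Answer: $\frac{4435029}{4321489689155} \approx 1.0263 \cdot 10^{-6}$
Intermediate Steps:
$O = - \frac{2568445}{4435029}$ ($O = \frac{-4775602 + 2207157}{-820 + 4435849} = - \frac{2568445}{4435029} \approx -0.57913$)
$\frac{1}{O + \left(-32\right) \left(-174\right) 175} = \frac{1}{- \frac{2568445}{4435029} + \left(-32\right) \left(-174\right) 175} = \frac{1}{- \frac{2568445}{4435029} + 5568 \cdot 175} = \frac{1}{- \frac{2568445}{4435029} + 974400} = \frac{1}{\frac{4321489689155}{4435029}} = \frac{4435029}{4321489689155}$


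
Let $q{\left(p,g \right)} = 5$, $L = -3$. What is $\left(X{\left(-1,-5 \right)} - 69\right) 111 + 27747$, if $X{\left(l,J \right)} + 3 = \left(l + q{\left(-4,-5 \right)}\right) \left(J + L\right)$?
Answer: $16203$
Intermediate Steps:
$X{\left(l,J \right)} = -3 + \left(-3 + J\right) \left(5 + l\right)$ ($X{\left(l,J \right)} = -3 + \left(l + 5\right) \left(J - 3\right) = -3 + \left(5 + l\right) \left(-3 + J\right) = -3 + \left(-3 + J\right) \left(5 + l\right)$)
$\left(X{\left(-1,-5 \right)} - 69\right) 111 + 27747 = \left(\left(-18 - -3 + 5 \left(-5\right) - -5\right) - 69\right) 111 + 27747 = \left(\left(-18 + 3 - 25 + 5\right) - 69\right) 111 + 27747 = \left(-35 - 69\right) 111 + 27747 = \left(-104\right) 111 + 27747 = -11544 + 27747 = 16203$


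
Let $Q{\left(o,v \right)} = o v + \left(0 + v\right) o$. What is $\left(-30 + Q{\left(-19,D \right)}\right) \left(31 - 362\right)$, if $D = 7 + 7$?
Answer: $186022$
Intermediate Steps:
$D = 14$
$Q{\left(o,v \right)} = 2 o v$ ($Q{\left(o,v \right)} = o v + v o = o v + o v = 2 o v$)
$\left(-30 + Q{\left(-19,D \right)}\right) \left(31 - 362\right) = \left(-30 + 2 \left(-19\right) 14\right) \left(31 - 362\right) = \left(-30 - 532\right) \left(-331\right) = \left(-562\right) \left(-331\right) = 186022$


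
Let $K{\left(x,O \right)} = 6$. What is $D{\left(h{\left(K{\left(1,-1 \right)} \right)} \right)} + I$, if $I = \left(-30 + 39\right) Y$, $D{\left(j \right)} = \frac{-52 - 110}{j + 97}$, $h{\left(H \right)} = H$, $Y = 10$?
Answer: $\frac{9108}{103} \approx 88.427$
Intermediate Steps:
$D{\left(j \right)} = - \frac{162}{97 + j}$
$I = 90$ ($I = \left(-30 + 39\right) 10 = 9 \cdot 10 = 90$)
$D{\left(h{\left(K{\left(1,-1 \right)} \right)} \right)} + I = - \frac{162}{97 + 6} + 90 = - \frac{162}{103} + 90 = \frac{9108}{103}$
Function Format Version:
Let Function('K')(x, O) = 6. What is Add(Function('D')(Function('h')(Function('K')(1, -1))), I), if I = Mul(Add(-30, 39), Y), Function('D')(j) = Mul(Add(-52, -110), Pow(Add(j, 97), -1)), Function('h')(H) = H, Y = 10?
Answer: Rational(9108, 103) ≈ 88.427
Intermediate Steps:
Function('D')(j) = Mul(-162, Pow(Add(97, j), -1))
I = 90 (I = Mul(Add(-30, 39), 10) = Mul(9, 10) = 90)
Add(Function('D')(Function('h')(Function('K')(1, -1))), I) = Add(Mul(-162, Pow(Add(97, 6), -1)), 90) = Add(Mul(-162, Pow(103, -1)), 90) = Add(Mul(-162, Rational(1, 103)), 90) = Add(Rational(-162, 103), 90) = Rational(9108, 103)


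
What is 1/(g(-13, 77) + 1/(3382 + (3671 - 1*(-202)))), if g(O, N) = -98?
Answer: -7255/710989 ≈ -0.010204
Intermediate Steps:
1/(g(-13, 77) + 1/(3382 + (3671 - 1*(-202)))) = 1/(-98 + 1/(3382 + (3671 - 1*(-202)))) = 1/(-98 + 1/(3382 + (3671 + 202))) = 1/(-98 + 1/(3382 + 3873)) = 1/(-98 + 1/7255) = 1/(-710989/7255) = -7255/710989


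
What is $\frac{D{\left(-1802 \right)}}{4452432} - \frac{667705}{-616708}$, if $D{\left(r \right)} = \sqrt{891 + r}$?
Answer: $\frac{667705}{616708} + \frac{i \sqrt{911}}{4452432} \approx 1.0827 + 6.7789 \cdot 10^{-6} i$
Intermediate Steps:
$\frac{D{\left(-1802 \right)}}{4452432} - \frac{667705}{-616708} = \frac{\sqrt{891 - 1802}}{4452432} - \frac{667705}{-616708} = \sqrt{-911} \cdot \frac{1}{4452432} - - \frac{667705}{616708} = i \sqrt{911} \cdot \frac{1}{4452432} + \frac{667705}{616708} = \frac{i \sqrt{911}}{4452432} + \frac{667705}{616708} = \frac{667705}{616708} + \frac{i \sqrt{911}}{4452432}$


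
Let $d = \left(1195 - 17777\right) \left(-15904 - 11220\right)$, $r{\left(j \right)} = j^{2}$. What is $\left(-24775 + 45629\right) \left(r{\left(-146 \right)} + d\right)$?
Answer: $9379951607336$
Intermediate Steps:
$d = 449770168$ ($d = \left(-16582\right) \left(-27124\right) = 449770168$)
$\left(-24775 + 45629\right) \left(r{\left(-146 \right)} + d\right) = \left(-24775 + 45629\right) \left(\left(-146\right)^{2} + 449770168\right) = 20854 \left(21316 + 449770168\right) = 20854 \cdot 449791484 = 9379951607336$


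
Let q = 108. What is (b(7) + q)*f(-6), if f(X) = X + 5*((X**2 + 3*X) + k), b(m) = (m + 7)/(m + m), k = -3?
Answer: 7521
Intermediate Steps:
b(m) = (7 + m)/(2*m) (b(m) = (7 + m)/((2*m)) = (7 + m)*(1/(2*m)) = (7 + m)/(2*m))
f(X) = -15 + 5*X**2 + 16*X (f(X) = X + 5*((X**2 + 3*X) - 3) = X + 5*(-3 + X**2 + 3*X) = X + (-15 + 5*X**2 + 15*X) = -15 + 5*X**2 + 16*X)
(b(7) + q)*f(-6) = ((1/2)*(7 + 7)/7 + 108)*(-15 + 5*(-6)**2 + 16*(-6)) = ((1/2)*(1/7)*14 + 108)*(-15 + 5*36 - 96) = (1 + 108)*(-15 + 180 - 96) = 109*69 = 7521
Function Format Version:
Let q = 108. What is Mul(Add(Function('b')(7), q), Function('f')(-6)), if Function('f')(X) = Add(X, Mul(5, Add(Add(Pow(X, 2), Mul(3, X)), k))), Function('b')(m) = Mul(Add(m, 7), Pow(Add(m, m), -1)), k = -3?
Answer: 7521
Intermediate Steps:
Function('b')(m) = Mul(Rational(1, 2), Pow(m, -1), Add(7, m)) (Function('b')(m) = Mul(Add(7, m), Pow(Mul(2, m), -1)) = Mul(Add(7, m), Mul(Rational(1, 2), Pow(m, -1))) = Mul(Rational(1, 2), Pow(m, -1), Add(7, m)))
Function('f')(X) = Add(-15, Mul(5, Pow(X, 2)), Mul(16, X)) (Function('f')(X) = Add(X, Mul(5, Add(Add(Pow(X, 2), Mul(3, X)), -3))) = Add(X, Mul(5, Add(-3, Pow(X, 2), Mul(3, X)))) = Add(X, Add(-15, Mul(5, Pow(X, 2)), Mul(15, X))) = Add(-15, Mul(5, Pow(X, 2)), Mul(16, X)))
Mul(Add(Function('b')(7), q), Function('f')(-6)) = Mul(Add(Mul(Rational(1, 2), Pow(7, -1), Add(7, 7)), 108), Add(-15, Mul(5, Pow(-6, 2)), Mul(16, -6))) = Mul(Add(Mul(Rational(1, 2), Rational(1, 7), 14), 108), Add(-15, Mul(5, 36), -96)) = Mul(Add(1, 108), Add(-15, 180, -96)) = Mul(109, 69) = 7521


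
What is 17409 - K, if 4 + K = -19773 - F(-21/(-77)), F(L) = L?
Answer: 409049/11 ≈ 37186.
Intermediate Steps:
K = -217550/11 (K = -4 + (-19773 - (-21)/(-77)) = -4 + (-19773 - (-21)*(-1)/77) = -4 + (-19773 - 1*3/11) = -4 + (-19773 - 3/11) = -4 - 217506/11 = -217550/11 ≈ -19777.)
17409 - K = 17409 - 1*(-217550/11) = 17409 + 217550/11 = 409049/11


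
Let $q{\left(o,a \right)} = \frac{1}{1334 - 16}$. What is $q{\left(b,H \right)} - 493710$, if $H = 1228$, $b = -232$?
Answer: $- \frac{650709779}{1318} \approx -4.9371 \cdot 10^{5}$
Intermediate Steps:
$q{\left(o,a \right)} = \frac{1}{1318}$
$q{\left(b,H \right)} - 493710 = \frac{1}{1318} - 493710 = - \frac{650709779}{1318}$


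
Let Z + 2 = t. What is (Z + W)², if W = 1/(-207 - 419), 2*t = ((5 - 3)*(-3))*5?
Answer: 113273449/391876 ≈ 289.05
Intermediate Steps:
t = -15 (t = (((5 - 3)*(-3))*5)/2 = ((2*(-3))*5)/2 = (-6*5)/2 = (½)*(-30) = -15)
Z = -17 (Z = -2 - 15 = -17)
W = -1/626 (W = 1/(-626) = -1/626 ≈ -0.0015974)
(Z + W)² = (-17 - 1/626)² = (-10643/626)² = 113273449/391876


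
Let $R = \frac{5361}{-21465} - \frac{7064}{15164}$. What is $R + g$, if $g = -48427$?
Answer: $- \frac{1313582656582}{27124605} \approx -48428.0$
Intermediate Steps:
$R = - \frac{19410247}{27124605}$ ($R = 5361 \left(- \frac{1}{21465}\right) - \frac{1766}{3791} = - \frac{1787}{7155} - \frac{1766}{3791} = - \frac{19410247}{27124605} \approx -0.7156$)
$R + g = - \frac{19410247}{27124605} - 48427 = - \frac{1313582656582}{27124605}$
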